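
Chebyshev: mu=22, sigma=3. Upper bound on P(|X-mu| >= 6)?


k = 6/3 = 2
Chebyshev: P(|X-mu| >= k*sigma) <= 1/k^2 = 1/2^2 = 1/4

1/4


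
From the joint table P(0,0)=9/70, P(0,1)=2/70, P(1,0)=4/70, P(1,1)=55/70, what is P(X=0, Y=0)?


Read from table: P(X=0, Y=0) = 9/70

9/70


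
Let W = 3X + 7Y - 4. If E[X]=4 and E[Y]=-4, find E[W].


E[3X + 7Y - 4] = 3*E[X] + 7*E[Y] - 4
= (3)*(4) + (7)*(-4) + (-4)
= 12 - 28 - 4 = -20

-20


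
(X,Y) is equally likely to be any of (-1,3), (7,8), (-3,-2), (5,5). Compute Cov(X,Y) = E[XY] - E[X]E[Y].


E[X]=2, E[Y]=7/2, E[XY]=21
Cov(X,Y) = E[XY] - E[X]E[Y] = 21 - 2*7/2 = 14

14


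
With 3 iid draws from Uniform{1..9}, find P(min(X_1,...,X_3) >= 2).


P(min >= 2) = P(all X_i >= 2) = (P(X_1 >= 2))^3
= (8/9)^3 = 512/729

512/729


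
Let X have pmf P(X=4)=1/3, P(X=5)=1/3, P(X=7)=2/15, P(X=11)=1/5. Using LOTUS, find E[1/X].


E[1/X] = sum(g(x)*P(x))
= 1/4*1/3 + 1/5*1/3 + 1/7*2/15 + 1/11*1/5
= 173/924

173/924


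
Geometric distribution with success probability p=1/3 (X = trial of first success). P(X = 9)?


P(X=9) = (1-p)^8 * p = (2/3)^8 * 1/3
= 256/6561 * 1/3 = 256/19683

256/19683


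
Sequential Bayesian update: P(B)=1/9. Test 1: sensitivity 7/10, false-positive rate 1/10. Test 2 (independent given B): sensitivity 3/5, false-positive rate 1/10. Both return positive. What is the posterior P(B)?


After test 1: P(+) = 7/10*1/9 + 1/10*8/9 = 1/6
P(B|+) = (7/90)/(1/6) = 7/15
After test 2 (use post1 as new prior): P(+) = 3/5*7/15 + 1/10*8/15 = 1/3
P(B|+,+) = (7/25)/(1/3) = 21/25

21/25


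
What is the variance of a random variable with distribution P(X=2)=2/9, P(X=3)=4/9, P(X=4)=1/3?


E[X] = 28/9, E[X^2] = 92/9
Var(X) = E[X^2] - (E[X])^2 = 92/9 - (28/9)^2 = 44/81

44/81


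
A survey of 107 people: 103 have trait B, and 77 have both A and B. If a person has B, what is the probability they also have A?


P(A|B) = P(A∩B)/P(B) = (77/107)/(103/107) = 77/103

77/103


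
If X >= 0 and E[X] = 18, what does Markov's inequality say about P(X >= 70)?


Markov: P(X >= a) <= E[X]/a
P(X >= 70) <= 18/70 = 9/35

9/35


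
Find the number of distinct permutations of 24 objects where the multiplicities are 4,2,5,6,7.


24! = 620448401733239439360000
Denominator: 4!=24 * 2!=2 * 5!=120 * 6!=720 * 7!=5040
Coefficient = 620448401733239439360000 / 20901888000 = 29683844910720

29683844910720


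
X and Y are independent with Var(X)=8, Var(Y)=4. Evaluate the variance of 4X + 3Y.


Independence => Cov(X,Y)=0
Var(4X + 3Y) = 4^2*Var(X) + 3^2*Var(Y)
= 16*8 + 9*4 = 164

164


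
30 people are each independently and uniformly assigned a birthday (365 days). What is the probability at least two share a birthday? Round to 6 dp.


P(all different) = prod((365-i)/365 for i=0..29) = 0.293684
P(at least one match) = 1 - 0.293684 = 0.706316

0.706316


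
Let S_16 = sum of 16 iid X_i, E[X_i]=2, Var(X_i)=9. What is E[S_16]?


E[S_n] = n*E[X_1] = 16*2 = 32

32


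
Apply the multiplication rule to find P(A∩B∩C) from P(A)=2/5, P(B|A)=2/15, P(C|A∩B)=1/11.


P(A∩B∩C) = P(A) * P(B|A) * P(C|A∩B)
= 2/5 * 2/15 * 1/11
= 4/75 * 1/11 = 4/825

4/825


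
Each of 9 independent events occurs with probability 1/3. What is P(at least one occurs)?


P(at least one) = 1 - P(none)
P(none) = (1 - 1/3)^9 = (2/3)^9 = 512/19683
P(at least one) = 1 - 512/19683 = 19171/19683

19171/19683


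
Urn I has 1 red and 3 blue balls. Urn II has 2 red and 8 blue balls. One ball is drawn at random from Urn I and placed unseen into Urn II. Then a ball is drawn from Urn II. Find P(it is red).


P(transfer red) = 1/4; P(transfer blue) = 3/4
If red transferred: Urn II has 3 red of 11, so P(red|red moved) = 3/11
If blue transferred: Urn II has 2 red of 11, so P(red|blue moved) = 2/11
By total probability: P(red) = 1/4*3/11 + 3/4*2/11 = 9/44

9/44


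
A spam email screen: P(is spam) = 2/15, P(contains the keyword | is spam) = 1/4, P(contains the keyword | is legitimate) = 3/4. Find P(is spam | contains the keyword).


P(A) = P(A|B)P(B) + P(A|B')P(B') = 1/4*2/15 + 3/4*13/15 = 41/60
P(B|A) = P(A|B)P(B)/P(A) = (1/30)/(41/60) = 2/41

2/41


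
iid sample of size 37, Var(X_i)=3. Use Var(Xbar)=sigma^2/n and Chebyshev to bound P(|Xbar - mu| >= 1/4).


Var(Xbar) = Var(X)/n = 3/37
Chebyshev: P(|Xbar-mu| >= 1/4) <= Var(Xbar)/(1/4)^2 = (3/37)/(1/16) = 48/37
Bound exceeds 1, so trivial bound: 1

1


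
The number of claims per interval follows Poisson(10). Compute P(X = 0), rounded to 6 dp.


P(X=0) = e^(-10) * 10^0 / 0!
≈ 0.00004539992976 * 1 / 1
≈ 0.000045

0.000045


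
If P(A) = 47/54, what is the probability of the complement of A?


P(A') = 1 - P(A) = 1 - 47/54 = 7/54

7/54


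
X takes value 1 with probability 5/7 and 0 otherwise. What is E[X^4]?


For Bernoulli: X in {0,1}
E[X^4] = 0^4*(1-5/7) + 1^4*5/7 = 5/7

5/7


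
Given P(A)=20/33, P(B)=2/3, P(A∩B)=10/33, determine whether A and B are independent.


P(A)*P(B) = 20/33*2/3 = 40/99
P(A∩B) = 10/33 != 40/99, so not independent

No, A and B are not independent


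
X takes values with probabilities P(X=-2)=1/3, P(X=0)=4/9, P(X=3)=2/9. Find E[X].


E[X] = sum(x * P(x))
= -2*1/3 + 0*4/9 + 3*2/9
= 0

0


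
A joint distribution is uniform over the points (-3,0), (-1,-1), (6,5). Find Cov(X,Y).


E[X]=2/3, E[Y]=4/3, E[XY]=31/3
Cov(X,Y) = E[XY] - E[X]E[Y] = 31/3 - 2/3*4/3 = 85/9

85/9


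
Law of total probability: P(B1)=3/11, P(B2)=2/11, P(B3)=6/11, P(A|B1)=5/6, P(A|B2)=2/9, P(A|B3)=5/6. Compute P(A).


P(A) = P(A|B1)P(B1) + P(A|B2)P(B2) + P(A|B3)P(B3)
= 5/6*3/11 + 2/9*2/11 + 5/6*6/11
= 5/22 + 4/99 + 5/11 = 13/18

13/18


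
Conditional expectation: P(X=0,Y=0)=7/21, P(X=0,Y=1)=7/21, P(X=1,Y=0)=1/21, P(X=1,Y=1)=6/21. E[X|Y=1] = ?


P(Y=1) = 13/21
E[X|Y=1] = (0*7 + 1*6)/13 = 6/13

6/13


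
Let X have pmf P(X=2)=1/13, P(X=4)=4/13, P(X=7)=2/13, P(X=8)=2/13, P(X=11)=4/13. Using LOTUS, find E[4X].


E[4X] = sum(g(x)*P(x))
= 8*1/13 + 16*4/13 + 28*2/13 + 32*2/13 + 44*4/13
= 368/13

368/13


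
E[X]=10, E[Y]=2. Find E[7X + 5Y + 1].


E[7X + 5Y + 1] = 7*E[X] + 5*E[Y] + 1
= (7)*(10) + (5)*(2) + (1)
= 70 + 10 + 1 = 81

81


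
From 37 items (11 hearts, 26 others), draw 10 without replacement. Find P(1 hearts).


P(X=1) = C(11,1)*C(26,9) / C(37,10)
= 11*3124550 / 348330136
= 34370050/348330136 = 1562275/15833188

1562275/15833188


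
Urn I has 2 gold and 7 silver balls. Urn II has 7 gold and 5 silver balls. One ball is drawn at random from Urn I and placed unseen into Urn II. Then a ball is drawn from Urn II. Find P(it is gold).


P(transfer gold) = 2/9; P(transfer silver) = 7/9
If gold transferred: Urn II has 8 gold of 13, so P(gold|gold moved) = 8/13
If silver transferred: Urn II has 7 gold of 13, so P(gold|silver moved) = 7/13
By total probability: P(gold) = 2/9*8/13 + 7/9*7/13 = 5/9

5/9


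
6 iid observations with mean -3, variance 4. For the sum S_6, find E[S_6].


E[S_n] = n*E[X_1] = 6*-3 = -18

-18


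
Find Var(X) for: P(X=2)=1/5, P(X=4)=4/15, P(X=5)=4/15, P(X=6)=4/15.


E[X] = 22/5, E[X^2] = 64/3
Var(X) = E[X^2] - (E[X])^2 = 64/3 - (22/5)^2 = 148/75

148/75


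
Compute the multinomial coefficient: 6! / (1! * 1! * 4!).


6! = 720
Denominator: 1!=1 * 1!=1 * 4!=24
Coefficient = 720 / 24 = 30

30


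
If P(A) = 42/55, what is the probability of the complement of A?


P(A') = 1 - P(A) = 1 - 42/55 = 13/55

13/55


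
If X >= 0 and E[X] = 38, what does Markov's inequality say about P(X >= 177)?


Markov: P(X >= a) <= E[X]/a
P(X >= 177) <= 38/177

38/177


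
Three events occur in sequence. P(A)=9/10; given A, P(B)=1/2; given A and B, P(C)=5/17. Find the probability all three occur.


P(A∩B∩C) = P(A) * P(B|A) * P(C|A∩B)
= 9/10 * 1/2 * 5/17
= 9/20 * 5/17 = 9/68

9/68


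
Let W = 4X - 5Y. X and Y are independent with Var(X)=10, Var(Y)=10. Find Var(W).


Independence => Cov(X,Y)=0
Var(4X - 5Y) = 4^2*Var(X) + (-5)^2*Var(Y)
= 16*10 + 25*10 = 410

410


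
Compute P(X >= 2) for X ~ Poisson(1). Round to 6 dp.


P(X>=2) = 1 - P(X<=1) = 1 - (e^(-1)*1^0/0! + e^(-1)*1^1/1!)
≈ 1 - (0.3678794412 + 0.3678794412)
= 1 - 0.7357588824 = 0.2642411176
≈ 0.264241

0.264241


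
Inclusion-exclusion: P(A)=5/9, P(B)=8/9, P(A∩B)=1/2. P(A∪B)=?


P(A∪B) = P(A) + P(B) - P(A∩B)
= 5/9 + 8/9 - 1/2 = 17/18

17/18


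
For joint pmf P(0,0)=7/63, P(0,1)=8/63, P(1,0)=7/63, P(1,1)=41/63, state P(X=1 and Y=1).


Read from table: P(X=1, Y=1) = 41/63

41/63


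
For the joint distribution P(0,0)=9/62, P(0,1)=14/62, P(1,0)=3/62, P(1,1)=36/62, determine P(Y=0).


P(Y=0) = P(0,0)+P(1,0) = 9/62 + 3/62 = 12/62 = 6/31

6/31


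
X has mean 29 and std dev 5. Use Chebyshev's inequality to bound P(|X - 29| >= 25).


k = 25/5 = 5
Chebyshev: P(|X-mu| >= k*sigma) <= 1/k^2 = 1/5^2 = 1/25

1/25


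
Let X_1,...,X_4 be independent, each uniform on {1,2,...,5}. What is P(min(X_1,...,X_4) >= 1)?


P(min >= 1) = P(all X_i >= 1) = (P(X_1 >= 1))^4
= (5/5)^4 = 1^4 = 1

1


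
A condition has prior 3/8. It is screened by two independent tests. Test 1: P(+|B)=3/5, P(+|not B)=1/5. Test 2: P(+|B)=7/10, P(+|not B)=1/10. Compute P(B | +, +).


After test 1: P(+) = 3/5*3/8 + 1/5*5/8 = 7/20
P(B|+) = (9/40)/(7/20) = 9/14
After test 2 (use post1 as new prior): P(+) = 7/10*9/14 + 1/10*5/14 = 17/35
P(B|+,+) = (9/20)/(17/35) = 63/68

63/68


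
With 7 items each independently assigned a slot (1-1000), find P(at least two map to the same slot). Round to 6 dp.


P(all different) = prod((1000-i)/1000 for i=0..6) = 0.979174
P(at least one match) = 1 - 0.979174 = 0.020826

0.020826


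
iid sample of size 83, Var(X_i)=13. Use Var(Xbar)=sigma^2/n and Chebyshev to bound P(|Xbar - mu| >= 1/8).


Var(Xbar) = Var(X)/n = 13/83
Chebyshev: P(|Xbar-mu| >= 1/8) <= Var(Xbar)/(1/8)^2 = (13/83)/(1/64) = 832/83
Bound exceeds 1, so trivial bound: 1

1


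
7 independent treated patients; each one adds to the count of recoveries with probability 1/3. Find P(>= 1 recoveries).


P(at least one) = 1 - P(none)
P(none) = (1 - 1/3)^7 = (2/3)^7 = 128/2187
P(at least one) = 1 - 128/2187 = 2059/2187

2059/2187


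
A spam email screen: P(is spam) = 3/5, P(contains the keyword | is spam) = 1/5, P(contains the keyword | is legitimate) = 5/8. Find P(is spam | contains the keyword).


P(A) = P(A|B)P(B) + P(A|B')P(B') = 1/5*3/5 + 5/8*2/5 = 37/100
P(B|A) = P(A|B)P(B)/P(A) = (3/25)/(37/100) = 12/37

12/37


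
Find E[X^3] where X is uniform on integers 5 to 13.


E[X^3] = (1/9) * sum(x^3 for x=5..13)
= 8181/9 = 909

909


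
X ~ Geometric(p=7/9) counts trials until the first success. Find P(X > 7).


P(X > 7) = P(first 7 trials all fail) = (1-p)^7 = (2/9)^7 = 128/4782969

128/4782969


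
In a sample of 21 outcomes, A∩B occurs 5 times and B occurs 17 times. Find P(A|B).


P(A|B) = P(A∩B)/P(B) = (5/21)/(17/21) = 5/17

5/17


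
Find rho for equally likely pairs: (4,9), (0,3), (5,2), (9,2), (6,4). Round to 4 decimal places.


Cov(X,Y) = -1.6000, Var(X) = 8.5600, Var(Y) = 6.8000
rho = Cov/(sqrt(VarX)*sqrt(VarY)) = -0.2097

-0.2097


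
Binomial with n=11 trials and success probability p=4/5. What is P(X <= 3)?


P(X<=3) = P(X=0) + P(X=1) + P(X=2) + P(X=3)
= 1/48828125 + 44/48828125 + 176/9765625 + 2112/9765625
= 2297/9765625

2297/9765625


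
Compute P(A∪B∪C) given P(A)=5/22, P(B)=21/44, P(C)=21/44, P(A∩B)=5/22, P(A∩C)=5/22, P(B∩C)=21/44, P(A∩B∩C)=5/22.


P(A∪B∪C) = P(A)+P(B)+P(C) - P(AB)-P(AC)-P(BC) + P(ABC)
= 5/22+21/44+21/44 - 5/22-5/22-21/44 + 5/22
= 21/44

21/44


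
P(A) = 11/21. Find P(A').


P(A') = 1 - P(A) = 1 - 11/21 = 10/21

10/21


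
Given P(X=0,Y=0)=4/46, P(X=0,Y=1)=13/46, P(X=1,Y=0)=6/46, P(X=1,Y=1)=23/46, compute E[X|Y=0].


P(Y=0) = 10/46
E[X|Y=0] = (0*4 + 1*6)/10 = 6/10 = 3/5

3/5


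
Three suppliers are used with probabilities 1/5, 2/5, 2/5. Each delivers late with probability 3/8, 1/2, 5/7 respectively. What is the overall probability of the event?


P(A) = P(A|B1)P(B1) + P(A|B2)P(B2) + P(A|B3)P(B3)
= 3/8*1/5 + 1/2*2/5 + 5/7*2/5
= 3/40 + 1/5 + 2/7 = 157/280

157/280


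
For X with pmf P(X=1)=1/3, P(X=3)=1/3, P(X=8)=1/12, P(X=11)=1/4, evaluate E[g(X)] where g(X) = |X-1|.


E[|X-1|] = sum(g(x)*P(x))
= 0*1/3 + 2*1/3 + 7*1/12 + 10*1/4
= 15/4

15/4


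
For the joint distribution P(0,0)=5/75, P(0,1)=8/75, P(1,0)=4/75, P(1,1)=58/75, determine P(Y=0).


P(Y=0) = P(0,0)+P(1,0) = 5/75 + 4/75 = 9/75 = 3/25

3/25


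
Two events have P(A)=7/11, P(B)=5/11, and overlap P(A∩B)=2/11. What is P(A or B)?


P(A∪B) = P(A) + P(B) - P(A∩B)
= 7/11 + 5/11 - 2/11 = 10/11

10/11


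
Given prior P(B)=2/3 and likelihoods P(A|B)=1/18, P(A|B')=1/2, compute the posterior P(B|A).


P(A) = P(A|B)P(B) + P(A|B')P(B') = 1/18*2/3 + 1/2*1/3 = 11/54
P(B|A) = P(A|B)P(B)/P(A) = (1/27)/(11/54) = 2/11

2/11


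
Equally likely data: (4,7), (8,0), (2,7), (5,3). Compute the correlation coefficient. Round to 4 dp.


Cov(X,Y) = -5.9375, Var(X) = 4.6875, Var(Y) = 8.6875
rho = Cov/(sqrt(VarX)*sqrt(VarY)) = -0.9304

-0.9304


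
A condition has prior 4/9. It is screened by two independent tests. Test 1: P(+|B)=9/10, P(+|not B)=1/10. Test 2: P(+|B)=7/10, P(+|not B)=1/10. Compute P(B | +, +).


After test 1: P(+) = 9/10*4/9 + 1/10*5/9 = 41/90
P(B|+) = (2/5)/(41/90) = 36/41
After test 2 (use post1 as new prior): P(+) = 7/10*36/41 + 1/10*5/41 = 257/410
P(B|+,+) = (126/205)/(257/410) = 252/257

252/257


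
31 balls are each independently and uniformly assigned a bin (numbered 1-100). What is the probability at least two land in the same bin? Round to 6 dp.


P(all different) = prod((100-i)/100 for i=0..30) = 0.005454
P(at least one match) = 1 - 0.005454 = 0.994546

0.994546


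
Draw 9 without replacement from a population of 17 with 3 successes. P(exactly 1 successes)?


P(X=1) = C(3,1)*C(14,8) / C(17,9)
= 3*3003 / 24310
= 9009/24310 = 63/170

63/170


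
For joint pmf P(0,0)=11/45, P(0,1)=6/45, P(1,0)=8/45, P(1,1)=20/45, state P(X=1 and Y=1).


Read from table: P(X=1, Y=1) = 20/45 = 4/9

4/9


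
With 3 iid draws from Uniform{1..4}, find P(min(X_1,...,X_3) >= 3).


P(min >= 3) = P(all X_i >= 3) = (P(X_1 >= 3))^3
= (2/4)^3 = (1/2)^3 = 1/8

1/8


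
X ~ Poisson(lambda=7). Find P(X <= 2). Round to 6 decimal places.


P(X<=2) = e^(-7)*7^0/0! + e^(-7)*7^1/1! + e^(-7)*7^2/2!
≈ 0.0009118820 + 0.0063831738 + 0.0223411082
= 0.0296361640
≈ 0.029636

0.029636


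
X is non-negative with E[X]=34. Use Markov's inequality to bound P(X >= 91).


Markov: P(X >= a) <= E[X]/a
P(X >= 91) <= 34/91

34/91


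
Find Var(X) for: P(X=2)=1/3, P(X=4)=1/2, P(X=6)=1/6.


E[X] = 11/3, E[X^2] = 46/3
Var(X) = E[X^2] - (E[X])^2 = 46/3 - (11/3)^2 = 17/9

17/9


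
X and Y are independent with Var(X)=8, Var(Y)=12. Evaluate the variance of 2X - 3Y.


Independence => Cov(X,Y)=0
Var(2X - 3Y) = 2^2*Var(X) + (-3)^2*Var(Y)
= 4*8 + 9*12 = 140

140


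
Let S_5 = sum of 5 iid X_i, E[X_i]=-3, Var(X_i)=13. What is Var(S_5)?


By independence, Var(S_n) = n*Var(X_1) = 5*13 = 65

65


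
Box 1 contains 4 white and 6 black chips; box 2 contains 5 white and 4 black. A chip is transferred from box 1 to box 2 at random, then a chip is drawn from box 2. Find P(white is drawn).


P(transfer white) = 4/10 = 2/5; P(transfer black) = 3/5
If white transferred: Urn II has 6 white of 10, so P(white|white moved) = 3/5
If black transferred: Urn II has 5 white of 10, so P(white|black moved) = 1/2
By total probability: P(white) = 2/5*3/5 + 3/5*1/2 = 27/50

27/50


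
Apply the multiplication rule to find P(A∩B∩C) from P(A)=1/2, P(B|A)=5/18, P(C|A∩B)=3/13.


P(A∩B∩C) = P(A) * P(B|A) * P(C|A∩B)
= 1/2 * 5/18 * 3/13
= 5/36 * 3/13 = 5/156

5/156


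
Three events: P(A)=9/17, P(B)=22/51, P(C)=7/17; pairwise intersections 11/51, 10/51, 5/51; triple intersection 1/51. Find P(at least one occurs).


P(A∪B∪C) = P(A)+P(B)+P(C) - P(AB)-P(AC)-P(BC) + P(ABC)
= 9/17+22/51+7/17 - 11/51-10/51-5/51 + 1/51
= 15/17

15/17


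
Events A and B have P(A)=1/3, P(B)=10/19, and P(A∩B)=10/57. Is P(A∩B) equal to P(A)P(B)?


P(A)*P(B) = 1/3*10/19 = 10/57
P(A∩B) = 10/57, which equals P(A)P(B), so independent

Yes, A and B are independent


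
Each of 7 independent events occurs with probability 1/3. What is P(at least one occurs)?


P(at least one) = 1 - P(none)
P(none) = (1 - 1/3)^7 = (2/3)^7 = 128/2187
P(at least one) = 1 - 128/2187 = 2059/2187

2059/2187


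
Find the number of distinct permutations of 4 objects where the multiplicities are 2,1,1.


4! = 24
Denominator: 2!=2 * 1!=1 * 1!=1
Coefficient = 24 / 2 = 12

12


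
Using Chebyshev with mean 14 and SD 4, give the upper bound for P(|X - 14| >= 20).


k = 20/4 = 5
Chebyshev: P(|X-mu| >= k*sigma) <= 1/k^2 = 1/5^2 = 1/25

1/25


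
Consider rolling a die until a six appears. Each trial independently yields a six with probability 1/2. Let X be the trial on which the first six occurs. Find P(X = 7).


P(X=7) = (1-p)^6 * p = (1/2)^6 * 1/2
= 1/64 * 1/2 = 1/128

1/128


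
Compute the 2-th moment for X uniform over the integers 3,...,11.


E[X^2] = (1/9) * sum(x^2 for x=3..11)
= 501/9 = 167/3

167/3


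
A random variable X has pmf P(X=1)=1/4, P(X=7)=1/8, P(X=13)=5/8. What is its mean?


E[X] = sum(x * P(x))
= 1*1/4 + 7*1/8 + 13*5/8
= 37/4

37/4


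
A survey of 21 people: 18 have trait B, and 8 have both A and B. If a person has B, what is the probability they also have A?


P(A|B) = P(A∩B)/P(B) = (8/21)/(18/21) = 8/18 = 4/9

4/9


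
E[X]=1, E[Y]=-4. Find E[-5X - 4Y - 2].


E[-5X - 4Y - 2] = -5*E[X] - 4*E[Y] - 2
= (-5)*(1) + (-4)*(-4) + (-2)
= -5 + 16 - 2 = 9

9


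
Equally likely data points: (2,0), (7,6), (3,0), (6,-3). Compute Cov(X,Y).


E[X]=9/2, E[Y]=3/4, E[XY]=6
Cov(X,Y) = E[XY] - E[X]E[Y] = 6 - 9/2*3/4 = 21/8

21/8


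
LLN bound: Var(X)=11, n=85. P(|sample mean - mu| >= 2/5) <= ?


Var(Xbar) = Var(X)/n = 11/85
Chebyshev: P(|Xbar-mu| >= 2/5) <= Var(Xbar)/(2/5)^2 = (11/85)/(4/25) = 55/68

55/68


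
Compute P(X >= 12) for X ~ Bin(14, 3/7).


P(X>=12) = P(X=12) + P(X=13) + P(X=14)
= 110539728/96889010407 + 12754584/96889010407 + 4782969/678223072849
= 867843153/678223072849

867843153/678223072849


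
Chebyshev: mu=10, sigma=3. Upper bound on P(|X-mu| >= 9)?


k = 9/3 = 3
Chebyshev: P(|X-mu| >= k*sigma) <= 1/k^2 = 1/3^2 = 1/9

1/9


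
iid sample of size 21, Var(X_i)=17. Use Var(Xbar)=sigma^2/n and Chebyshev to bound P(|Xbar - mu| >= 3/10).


Var(Xbar) = Var(X)/n = 17/21
Chebyshev: P(|Xbar-mu| >= 3/10) <= Var(Xbar)/(3/10)^2 = (17/21)/(9/100) = 1700/189
Bound exceeds 1, so trivial bound: 1

1


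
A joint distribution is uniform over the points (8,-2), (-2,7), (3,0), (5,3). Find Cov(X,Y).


E[X]=7/2, E[Y]=2, E[XY]=-15/4
Cov(X,Y) = E[XY] - E[X]E[Y] = -15/4 - 7/2*2 = -43/4

-43/4


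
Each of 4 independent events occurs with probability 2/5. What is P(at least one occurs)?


P(at least one) = 1 - P(none)
P(none) = (1 - 2/5)^4 = (3/5)^4 = 81/625
P(at least one) = 1 - 81/625 = 544/625

544/625


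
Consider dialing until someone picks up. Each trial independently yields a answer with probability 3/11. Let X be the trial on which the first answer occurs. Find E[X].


For geometric (trials until first success), E[X] = 1/p = 1/(3/11) = 11/3

11/3


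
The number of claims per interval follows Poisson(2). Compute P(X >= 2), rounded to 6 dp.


P(X>=2) = 1 - P(X<=1) = 1 - (e^(-2)*2^0/0! + e^(-2)*2^1/1!)
≈ 1 - (0.1353352832 + 0.2706705665)
= 1 - 0.4060058497 = 0.5939941503
≈ 0.593994

0.593994


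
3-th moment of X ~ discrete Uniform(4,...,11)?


E[X^3] = (1/8) * sum(x^3 for x=4..11)
= 4320/8 = 540

540


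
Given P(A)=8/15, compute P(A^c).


P(A') = 1 - P(A) = 1 - 8/15 = 7/15

7/15


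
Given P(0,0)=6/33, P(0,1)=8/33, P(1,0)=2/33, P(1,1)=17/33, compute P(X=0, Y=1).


Read from table: P(X=0, Y=1) = 8/33

8/33


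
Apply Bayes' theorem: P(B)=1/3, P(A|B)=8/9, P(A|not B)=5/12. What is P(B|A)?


P(A) = P(A|B)P(B) + P(A|B')P(B') = 8/9*1/3 + 5/12*2/3 = 31/54
P(B|A) = P(A|B)P(B)/P(A) = (8/27)/(31/54) = 16/31

16/31


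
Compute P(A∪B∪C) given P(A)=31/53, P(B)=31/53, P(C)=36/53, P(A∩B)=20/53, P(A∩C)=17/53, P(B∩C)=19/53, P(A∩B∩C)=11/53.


P(A∪B∪C) = P(A)+P(B)+P(C) - P(AB)-P(AC)-P(BC) + P(ABC)
= 31/53+31/53+36/53 - 20/53-17/53-19/53 + 11/53
= 1

1


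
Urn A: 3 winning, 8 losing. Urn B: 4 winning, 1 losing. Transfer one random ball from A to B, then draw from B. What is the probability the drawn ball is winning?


P(transfer winning) = 3/11; P(transfer losing) = 8/11
If winning transferred: Urn II has 5 winning of 6, so P(winning|winning moved) = 5/6
If losing transferred: Urn II has 4 winning of 6, so P(winning|losing moved) = 2/3
By total probability: P(winning) = 3/11*5/6 + 8/11*2/3 = 47/66

47/66


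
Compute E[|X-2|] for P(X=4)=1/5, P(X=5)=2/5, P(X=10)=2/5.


E[|X-2|] = sum(g(x)*P(x))
= 2*1/5 + 3*2/5 + 8*2/5
= 24/5

24/5


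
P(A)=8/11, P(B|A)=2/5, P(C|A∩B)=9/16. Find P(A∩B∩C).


P(A∩B∩C) = P(A) * P(B|A) * P(C|A∩B)
= 8/11 * 2/5 * 9/16
= 16/55 * 9/16 = 9/55

9/55


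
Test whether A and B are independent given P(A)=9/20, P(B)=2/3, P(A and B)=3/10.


P(A)*P(B) = 9/20*2/3 = 3/10
P(A∩B) = 3/10, which equals P(A)P(B), so independent

Yes, A and B are independent


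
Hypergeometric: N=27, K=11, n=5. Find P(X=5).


P(X=5) = C(11,5)*C(16,0) / C(27,5)
= 462*1 / 80730
= 462/80730 = 77/13455

77/13455


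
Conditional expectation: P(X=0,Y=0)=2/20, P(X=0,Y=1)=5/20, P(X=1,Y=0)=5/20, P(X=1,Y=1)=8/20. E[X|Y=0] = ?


P(Y=0) = 7/20
E[X|Y=0] = (0*2 + 1*5)/7 = 5/7

5/7


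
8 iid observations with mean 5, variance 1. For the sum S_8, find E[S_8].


E[S_n] = n*E[X_1] = 8*5 = 40

40


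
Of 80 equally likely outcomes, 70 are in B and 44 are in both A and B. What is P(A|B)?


P(A|B) = P(A∩B)/P(B) = (44/80)/(70/80) = 44/70 = 22/35

22/35


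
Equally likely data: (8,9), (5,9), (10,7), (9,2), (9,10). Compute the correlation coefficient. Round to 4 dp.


Cov(X,Y) = -1.6800, Var(X) = 2.9600, Var(Y) = 8.2400
rho = Cov/(sqrt(VarX)*sqrt(VarY)) = -0.3402

-0.3402


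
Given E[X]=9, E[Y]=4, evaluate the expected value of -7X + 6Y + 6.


E[-7X + 6Y + 6] = -7*E[X] + 6*E[Y] + 6
= (-7)*(9) + (6)*(4) + (6)
= -63 + 24 + 6 = -33

-33


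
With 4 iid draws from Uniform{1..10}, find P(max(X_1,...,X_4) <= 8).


P(max <= 8) = P(all X_i <= 8) = (P(X_1 <= 8))^4
= (8/10)^4 = (4/5)^4 = 256/625

256/625


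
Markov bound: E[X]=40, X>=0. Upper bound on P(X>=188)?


Markov: P(X >= a) <= E[X]/a
P(X >= 188) <= 40/188 = 10/47

10/47


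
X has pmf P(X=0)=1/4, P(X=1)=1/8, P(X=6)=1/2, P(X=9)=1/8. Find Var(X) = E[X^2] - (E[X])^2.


E[X] = 17/4, E[X^2] = 113/4
Var(X) = E[X^2] - (E[X])^2 = 113/4 - (17/4)^2 = 163/16

163/16


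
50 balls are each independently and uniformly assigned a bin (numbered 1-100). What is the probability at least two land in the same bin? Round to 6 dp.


P(all different) = prod((100-i)/100 for i=0..49) = 0.000000
P(at least one match) = 1 - 0.000000 = 1.000000

1.000000


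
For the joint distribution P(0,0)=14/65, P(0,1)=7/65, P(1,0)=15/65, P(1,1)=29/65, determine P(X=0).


P(X=0) = P(0,0)+P(0,1) = 14/65 + 7/65 = 21/65

21/65


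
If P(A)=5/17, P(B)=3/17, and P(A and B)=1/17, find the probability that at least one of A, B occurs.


P(A∪B) = P(A) + P(B) - P(A∩B)
= 5/17 + 3/17 - 1/17 = 7/17

7/17


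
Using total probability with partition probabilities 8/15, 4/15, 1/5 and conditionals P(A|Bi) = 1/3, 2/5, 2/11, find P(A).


P(A) = P(A|B1)P(B1) + P(A|B2)P(B2) + P(A|B3)P(B3)
= 1/3*8/15 + 2/5*4/15 + 2/11*1/5
= 8/45 + 8/75 + 2/55 = 794/2475

794/2475


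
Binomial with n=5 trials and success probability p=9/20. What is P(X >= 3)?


P(X>=3) = P(X=3) + P(X=4) + P(X=5)
= 88209/320000 + 72171/640000 + 59049/3200000
= 650997/1600000

650997/1600000


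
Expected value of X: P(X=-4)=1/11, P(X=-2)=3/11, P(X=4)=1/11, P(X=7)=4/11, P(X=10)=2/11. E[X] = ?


E[X] = sum(x * P(x))
= -4*1/11 - 2*3/11 + 4*1/11 + 7*4/11 + 10*2/11
= 42/11

42/11


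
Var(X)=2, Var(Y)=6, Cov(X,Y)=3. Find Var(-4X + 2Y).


Var(-4X + 2Y) = (-4)^2*Var(X) + 2^2*Var(Y) + 2*(-4)*2*Cov(X,Y)
= 16*2 + 4*6 - 16*3
= 32 + 24 - 48 = 8

8


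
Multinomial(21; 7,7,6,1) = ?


21! = 51090942171709440000
Denominator: 7!=5040 * 7!=5040 * 6!=720 * 1!=1
Coefficient = 51090942171709440000 / 18289152000 = 2793510720

2793510720


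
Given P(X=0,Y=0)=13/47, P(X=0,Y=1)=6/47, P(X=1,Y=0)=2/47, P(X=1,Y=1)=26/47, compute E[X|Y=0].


P(Y=0) = 15/47
E[X|Y=0] = (0*13 + 1*2)/15 = 2/15

2/15


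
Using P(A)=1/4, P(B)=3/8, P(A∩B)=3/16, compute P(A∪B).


P(A∪B) = P(A) + P(B) - P(A∩B)
= 1/4 + 3/8 - 3/16 = 7/16

7/16


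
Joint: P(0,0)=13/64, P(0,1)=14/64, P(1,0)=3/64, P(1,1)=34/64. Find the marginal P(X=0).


P(X=0) = P(0,0)+P(0,1) = 13/64 + 14/64 = 27/64

27/64


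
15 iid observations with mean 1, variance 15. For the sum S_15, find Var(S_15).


By independence, Var(S_n) = n*Var(X_1) = 15*15 = 225

225


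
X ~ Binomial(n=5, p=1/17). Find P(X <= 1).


P(X<=1) = P(X=0) + P(X=1)
= 1048576/1419857 + 327680/1419857
= 1376256/1419857

1376256/1419857


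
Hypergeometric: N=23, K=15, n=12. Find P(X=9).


P(X=9) = C(15,9)*C(8,3) / C(23,12)
= 5005*56 / 1352078
= 280280/1352078 = 1540/7429

1540/7429


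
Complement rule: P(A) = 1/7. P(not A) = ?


P(A') = 1 - P(A) = 1 - 1/7 = 6/7

6/7


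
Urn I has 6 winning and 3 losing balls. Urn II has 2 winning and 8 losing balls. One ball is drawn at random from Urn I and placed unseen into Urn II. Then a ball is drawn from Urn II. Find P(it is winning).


P(transfer winning) = 6/9 = 2/3; P(transfer losing) = 1/3
If winning transferred: Urn II has 3 winning of 11, so P(winning|winning moved) = 3/11
If losing transferred: Urn II has 2 winning of 11, so P(winning|losing moved) = 2/11
By total probability: P(winning) = 2/3*3/11 + 1/3*2/11 = 8/33

8/33


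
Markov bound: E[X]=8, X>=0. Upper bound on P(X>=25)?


Markov: P(X >= a) <= E[X]/a
P(X >= 25) <= 8/25

8/25


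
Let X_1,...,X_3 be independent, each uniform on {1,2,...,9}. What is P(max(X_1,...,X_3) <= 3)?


P(max <= 3) = P(all X_i <= 3) = (P(X_1 <= 3))^3
= (3/9)^3 = (1/3)^3 = 1/27

1/27


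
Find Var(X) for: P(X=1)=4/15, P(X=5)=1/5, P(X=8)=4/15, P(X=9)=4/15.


E[X] = 29/5, E[X^2] = 659/15
Var(X) = E[X^2] - (E[X])^2 = 659/15 - (29/5)^2 = 772/75

772/75


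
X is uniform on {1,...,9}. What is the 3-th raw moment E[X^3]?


E[X^3] = (1/9) * sum(x^3 for x=1..9)
= 2025/9 = 225

225


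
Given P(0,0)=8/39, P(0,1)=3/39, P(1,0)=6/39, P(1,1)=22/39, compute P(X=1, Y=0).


Read from table: P(X=1, Y=0) = 6/39 = 2/13

2/13


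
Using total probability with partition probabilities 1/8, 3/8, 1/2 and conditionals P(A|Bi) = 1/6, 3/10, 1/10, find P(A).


P(A) = P(A|B1)P(B1) + P(A|B2)P(B2) + P(A|B3)P(B3)
= 1/6*1/8 + 3/10*3/8 + 1/10*1/2
= 1/48 + 9/80 + 1/20 = 11/60

11/60


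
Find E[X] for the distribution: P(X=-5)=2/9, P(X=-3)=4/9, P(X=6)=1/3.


E[X] = sum(x * P(x))
= -5*2/9 - 3*4/9 + 6*1/3
= -4/9

-4/9


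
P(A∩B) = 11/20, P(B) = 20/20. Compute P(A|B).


P(A|B) = P(A∩B)/P(B) = (11/20)/(20/20) = 11/20

11/20


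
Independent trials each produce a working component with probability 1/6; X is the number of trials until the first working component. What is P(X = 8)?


P(X=8) = (1-p)^7 * p = (5/6)^7 * 1/6
= 78125/279936 * 1/6 = 78125/1679616

78125/1679616


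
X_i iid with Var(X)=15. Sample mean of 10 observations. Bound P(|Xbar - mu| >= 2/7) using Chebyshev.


Var(Xbar) = Var(X)/n = 15/10
Chebyshev: P(|Xbar-mu| >= 2/7) <= Var(Xbar)/(2/7)^2 = (3/2)/(4/49) = 147/8
Bound exceeds 1, so trivial bound: 1

1


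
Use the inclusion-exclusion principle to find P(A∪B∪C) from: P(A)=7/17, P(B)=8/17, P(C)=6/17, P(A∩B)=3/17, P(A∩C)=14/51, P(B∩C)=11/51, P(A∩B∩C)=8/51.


P(A∪B∪C) = P(A)+P(B)+P(C) - P(AB)-P(AC)-P(BC) + P(ABC)
= 7/17+8/17+6/17 - 3/17-14/51-11/51 + 8/51
= 37/51

37/51


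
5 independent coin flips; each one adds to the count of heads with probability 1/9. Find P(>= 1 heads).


P(at least one) = 1 - P(none)
P(none) = (1 - 1/9)^5 = (8/9)^5 = 32768/59049
P(at least one) = 1 - 32768/59049 = 26281/59049

26281/59049


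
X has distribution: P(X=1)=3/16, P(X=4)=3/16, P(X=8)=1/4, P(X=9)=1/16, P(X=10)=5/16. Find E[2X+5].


E[2X+5] = sum(g(x)*P(x))
= 7*3/16 + 13*3/16 + 21*1/4 + 23*1/16 + 25*5/16
= 73/4

73/4


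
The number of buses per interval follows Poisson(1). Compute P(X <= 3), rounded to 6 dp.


P(X<=3) = e^(-1)*1^0/0! + e^(-1)*1^1/1! + e^(-1)*1^2/2! + e^(-1)*1^3/3!
≈ 0.3678794412 + 0.3678794412 + 0.1839397206 + 0.0613132402
= 0.9810118432
≈ 0.981012

0.981012


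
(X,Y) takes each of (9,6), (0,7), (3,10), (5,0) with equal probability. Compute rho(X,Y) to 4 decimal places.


Cov(X,Y) = -3.4375, Var(X) = 10.6875, Var(Y) = 13.1875
rho = Cov/(sqrt(VarX)*sqrt(VarY)) = -0.2895

-0.2895


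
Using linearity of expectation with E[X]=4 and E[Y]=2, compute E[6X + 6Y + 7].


E[6X + 6Y + 7] = 6*E[X] + 6*E[Y] + 7
= (6)*(4) + (6)*(2) + (7)
= 24 + 12 + 7 = 43

43


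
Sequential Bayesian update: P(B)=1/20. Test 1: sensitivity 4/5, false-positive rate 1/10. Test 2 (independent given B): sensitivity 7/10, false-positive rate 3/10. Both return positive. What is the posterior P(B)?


After test 1: P(+) = 4/5*1/20 + 1/10*19/20 = 27/200
P(B|+) = (1/25)/(27/200) = 8/27
After test 2 (use post1 as new prior): P(+) = 7/10*8/27 + 3/10*19/27 = 113/270
P(B|+,+) = (28/135)/(113/270) = 56/113

56/113


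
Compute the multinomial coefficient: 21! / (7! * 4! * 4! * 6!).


21! = 51090942171709440000
Denominator: 7!=5040 * 4!=24 * 4!=24 * 6!=720
Coefficient = 51090942171709440000 / 2090188800 = 24443218800

24443218800


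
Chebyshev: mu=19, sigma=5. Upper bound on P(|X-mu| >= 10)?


k = 10/5 = 2
Chebyshev: P(|X-mu| >= k*sigma) <= 1/k^2 = 1/2^2 = 1/4

1/4


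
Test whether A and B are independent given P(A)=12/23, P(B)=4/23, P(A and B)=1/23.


P(A)*P(B) = 12/23*4/23 = 48/529
P(A∩B) = 1/23 != 48/529, so not independent

No, A and B are not independent


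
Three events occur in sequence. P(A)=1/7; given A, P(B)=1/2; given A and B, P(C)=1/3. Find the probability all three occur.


P(A∩B∩C) = P(A) * P(B|A) * P(C|A∩B)
= 1/7 * 1/2 * 1/3
= 1/14 * 1/3 = 1/42

1/42


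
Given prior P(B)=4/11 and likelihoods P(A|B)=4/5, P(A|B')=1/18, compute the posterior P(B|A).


P(A) = P(A|B)P(B) + P(A|B')P(B') = 4/5*4/11 + 1/18*7/11 = 323/990
P(B|A) = P(A|B)P(B)/P(A) = (16/55)/(323/990) = 288/323

288/323


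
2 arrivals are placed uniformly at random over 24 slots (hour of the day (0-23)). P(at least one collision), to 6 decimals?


P(all different) = prod((24-i)/24 for i=0..1) = 0.958333
P(at least one match) = 1 - 0.958333 = 0.041667

0.041667


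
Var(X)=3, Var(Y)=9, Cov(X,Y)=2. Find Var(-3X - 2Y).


Var(-3X - 2Y) = (-3)^2*Var(X) + (-2)^2*Var(Y) + 2*(-3)*(-2)*Cov(X,Y)
= 9*3 + 4*9 + 12*2
= 27 + 36 + 24 = 87

87


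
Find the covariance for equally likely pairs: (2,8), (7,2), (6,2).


E[X]=5, E[Y]=4, E[XY]=14
Cov(X,Y) = E[XY] - E[X]E[Y] = 14 - 5*4 = -6

-6


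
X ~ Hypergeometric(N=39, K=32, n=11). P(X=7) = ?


P(X=7) = C(32,7)*C(7,4) / C(39,11)
= 3365856*35 / 1676056044
= 117804960/1676056044 = 840/11951

840/11951


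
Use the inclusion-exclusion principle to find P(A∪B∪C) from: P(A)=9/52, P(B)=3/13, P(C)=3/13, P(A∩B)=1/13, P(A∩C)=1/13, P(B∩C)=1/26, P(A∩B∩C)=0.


P(A∪B∪C) = P(A)+P(B)+P(C) - P(AB)-P(AC)-P(BC) + P(ABC)
= 9/52+3/13+3/13 - 1/13-1/13-1/26 + 0
= 23/52

23/52


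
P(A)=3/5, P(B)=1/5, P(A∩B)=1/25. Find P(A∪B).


P(A∪B) = P(A) + P(B) - P(A∩B)
= 3/5 + 1/5 - 1/25 = 19/25

19/25


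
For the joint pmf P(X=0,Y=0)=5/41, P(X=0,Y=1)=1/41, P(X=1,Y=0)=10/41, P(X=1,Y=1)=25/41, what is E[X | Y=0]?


P(Y=0) = 15/41
E[X|Y=0] = (0*5 + 1*10)/15 = 10/15 = 2/3

2/3


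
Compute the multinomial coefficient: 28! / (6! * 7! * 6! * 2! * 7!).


28! = 304888344611713860501504000000
Denominator: 6!=720 * 7!=5040 * 6!=720 * 2!=2 * 7!=5040
Coefficient = 304888344611713860501504000000 / 26336378880000 = 11576699515180800

11576699515180800


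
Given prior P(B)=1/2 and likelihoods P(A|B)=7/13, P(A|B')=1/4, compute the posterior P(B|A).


P(A) = P(A|B)P(B) + P(A|B')P(B') = 7/13*1/2 + 1/4*1/2 = 41/104
P(B|A) = P(A|B)P(B)/P(A) = (7/26)/(41/104) = 28/41

28/41


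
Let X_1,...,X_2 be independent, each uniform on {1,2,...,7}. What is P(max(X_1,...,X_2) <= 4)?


P(max <= 4) = P(all X_i <= 4) = (P(X_1 <= 4))^2
= (4/7)^2 = 16/49

16/49


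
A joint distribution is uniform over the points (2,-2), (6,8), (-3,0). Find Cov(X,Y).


E[X]=5/3, E[Y]=2, E[XY]=44/3
Cov(X,Y) = E[XY] - E[X]E[Y] = 44/3 - 5/3*2 = 34/3

34/3


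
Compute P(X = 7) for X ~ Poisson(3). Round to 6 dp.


P(X=7) = e^(-3) * 3^7 / 7!
≈ 0.04978706837 * 2187 / 5040
≈ 0.021604

0.021604


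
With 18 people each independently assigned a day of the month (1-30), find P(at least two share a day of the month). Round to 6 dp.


P(all different) = prod((30-i)/30 for i=0..17) = 0.001429
P(at least one match) = 1 - 0.001429 = 0.998571

0.998571


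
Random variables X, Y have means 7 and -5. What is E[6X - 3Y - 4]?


E[6X - 3Y - 4] = 6*E[X] - 3*E[Y] - 4
= (6)*(7) + (-3)*(-5) + (-4)
= 42 + 15 - 4 = 53

53


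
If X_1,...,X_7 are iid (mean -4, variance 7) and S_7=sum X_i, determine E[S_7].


E[S_n] = n*E[X_1] = 7*-4 = -28

-28


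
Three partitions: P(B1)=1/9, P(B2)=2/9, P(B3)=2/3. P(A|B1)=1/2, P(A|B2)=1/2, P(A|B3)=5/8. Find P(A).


P(A) = P(A|B1)P(B1) + P(A|B2)P(B2) + P(A|B3)P(B3)
= 1/2*1/9 + 1/2*2/9 + 5/8*2/3
= 1/18 + 1/9 + 5/12 = 7/12

7/12


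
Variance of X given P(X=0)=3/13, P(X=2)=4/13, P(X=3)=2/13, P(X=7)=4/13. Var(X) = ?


E[X] = 42/13, E[X^2] = 230/13
Var(X) = E[X^2] - (E[X])^2 = 230/13 - (42/13)^2 = 1226/169

1226/169


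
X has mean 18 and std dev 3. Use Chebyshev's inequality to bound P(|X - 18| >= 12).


k = 12/3 = 4
Chebyshev: P(|X-mu| >= k*sigma) <= 1/k^2 = 1/4^2 = 1/16

1/16


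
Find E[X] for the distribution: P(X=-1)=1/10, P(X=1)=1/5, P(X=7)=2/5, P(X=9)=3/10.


E[X] = sum(x * P(x))
= -1*1/10 + 1*1/5 + 7*2/5 + 9*3/10
= 28/5

28/5


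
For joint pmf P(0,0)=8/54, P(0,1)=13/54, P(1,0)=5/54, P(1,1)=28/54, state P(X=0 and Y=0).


Read from table: P(X=0, Y=0) = 8/54 = 4/27

4/27


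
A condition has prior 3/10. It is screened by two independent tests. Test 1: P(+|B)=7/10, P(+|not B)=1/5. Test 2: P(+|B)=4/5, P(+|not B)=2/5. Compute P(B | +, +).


After test 1: P(+) = 7/10*3/10 + 1/5*7/10 = 7/20
P(B|+) = (21/100)/(7/20) = 3/5
After test 2 (use post1 as new prior): P(+) = 4/5*3/5 + 2/5*2/5 = 16/25
P(B|+,+) = (12/25)/(16/25) = 3/4

3/4


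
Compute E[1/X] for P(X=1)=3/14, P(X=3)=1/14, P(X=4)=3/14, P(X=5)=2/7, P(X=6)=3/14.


E[1/X] = sum(g(x)*P(x))
= 1*3/14 + 1/3*1/14 + 1/4*3/14 + 1/5*2/7 + 1/6*3/14
= 323/840

323/840


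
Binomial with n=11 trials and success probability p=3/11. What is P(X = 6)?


P(X=6) = C(11,6) * p^6 * (1-p)^5
= 462 * 729/1771561 * 32768/161051
= 1003290624/25937424601

1003290624/25937424601


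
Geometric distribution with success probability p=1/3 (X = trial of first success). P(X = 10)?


P(X=10) = (1-p)^9 * p = (2/3)^9 * 1/3
= 512/19683 * 1/3 = 512/59049

512/59049


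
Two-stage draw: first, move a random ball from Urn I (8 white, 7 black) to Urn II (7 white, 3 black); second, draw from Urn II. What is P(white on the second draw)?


P(transfer white) = 8/15; P(transfer black) = 7/15
If white transferred: Urn II has 8 white of 11, so P(white|white moved) = 8/11
If black transferred: Urn II has 7 white of 11, so P(white|black moved) = 7/11
By total probability: P(white) = 8/15*8/11 + 7/15*7/11 = 113/165

113/165


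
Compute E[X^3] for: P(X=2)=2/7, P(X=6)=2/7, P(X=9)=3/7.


E[X^3] = sum(x^3 * P(x))
= 8*2/7 + 216*2/7 + 729*3/7
= 2635/7

2635/7


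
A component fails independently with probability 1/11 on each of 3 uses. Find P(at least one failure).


P(at least one) = 1 - P(none)
P(none) = (1 - 1/11)^3 = (10/11)^3 = 1000/1331
P(at least one) = 1 - 1000/1331 = 331/1331

331/1331


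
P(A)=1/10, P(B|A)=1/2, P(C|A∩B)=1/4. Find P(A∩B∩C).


P(A∩B∩C) = P(A) * P(B|A) * P(C|A∩B)
= 1/10 * 1/2 * 1/4
= 1/20 * 1/4 = 1/80

1/80


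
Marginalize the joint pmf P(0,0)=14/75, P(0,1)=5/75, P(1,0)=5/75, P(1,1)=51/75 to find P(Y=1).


P(Y=1) = P(0,1)+P(1,1) = 5/75 + 51/75 = 56/75

56/75


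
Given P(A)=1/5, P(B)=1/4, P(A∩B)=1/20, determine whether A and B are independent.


P(A)*P(B) = 1/5*1/4 = 1/20
P(A∩B) = 1/20, which equals P(A)P(B), so independent

Yes, A and B are independent


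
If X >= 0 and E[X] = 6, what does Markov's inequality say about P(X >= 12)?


Markov: P(X >= a) <= E[X]/a
P(X >= 12) <= 6/12 = 1/2

1/2


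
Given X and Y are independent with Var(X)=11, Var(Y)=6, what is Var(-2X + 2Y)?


Independence => Cov(X,Y)=0
Var(-2X + 2Y) = (-2)^2*Var(X) + 2^2*Var(Y)
= 4*11 + 4*6 = 68

68


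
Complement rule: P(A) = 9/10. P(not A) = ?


P(A') = 1 - P(A) = 1 - 9/10 = 1/10

1/10


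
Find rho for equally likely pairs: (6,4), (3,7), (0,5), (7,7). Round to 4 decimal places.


Cov(X,Y) = 0.5000, Var(X) = 7.5000, Var(Y) = 1.6875
rho = Cov/(sqrt(VarX)*sqrt(VarY)) = 0.1405

0.1405


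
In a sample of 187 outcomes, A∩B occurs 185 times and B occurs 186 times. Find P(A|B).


P(A|B) = P(A∩B)/P(B) = (185/187)/(186/187) = 185/186

185/186


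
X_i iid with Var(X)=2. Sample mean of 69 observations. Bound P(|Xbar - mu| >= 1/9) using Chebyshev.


Var(Xbar) = Var(X)/n = 2/69
Chebyshev: P(|Xbar-mu| >= 1/9) <= Var(Xbar)/(1/9)^2 = (2/69)/(1/81) = 54/23
Bound exceeds 1, so trivial bound: 1

1


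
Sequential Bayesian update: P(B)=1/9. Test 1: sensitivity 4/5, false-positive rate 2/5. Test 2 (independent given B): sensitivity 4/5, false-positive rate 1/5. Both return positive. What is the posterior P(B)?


After test 1: P(+) = 4/5*1/9 + 2/5*8/9 = 4/9
P(B|+) = (4/45)/(4/9) = 1/5
After test 2 (use post1 as new prior): P(+) = 4/5*1/5 + 1/5*4/5 = 8/25
P(B|+,+) = (4/25)/(8/25) = 1/2

1/2


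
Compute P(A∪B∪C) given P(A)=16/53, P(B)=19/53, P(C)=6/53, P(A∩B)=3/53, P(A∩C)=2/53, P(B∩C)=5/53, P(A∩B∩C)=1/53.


P(A∪B∪C) = P(A)+P(B)+P(C) - P(AB)-P(AC)-P(BC) + P(ABC)
= 16/53+19/53+6/53 - 3/53-2/53-5/53 + 1/53
= 32/53

32/53


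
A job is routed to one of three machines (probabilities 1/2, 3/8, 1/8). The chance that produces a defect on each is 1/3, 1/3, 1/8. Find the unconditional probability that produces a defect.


P(A) = P(A|B1)P(B1) + P(A|B2)P(B2) + P(A|B3)P(B3)
= 1/3*1/2 + 1/3*3/8 + 1/8*1/8
= 1/6 + 1/8 + 1/64 = 59/192

59/192


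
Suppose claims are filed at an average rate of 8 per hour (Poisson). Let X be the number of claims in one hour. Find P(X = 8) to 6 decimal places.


P(X=8) = e^(-8) * 8^8 / 8!
≈ 0.0003354626279 * 16777216 / 40320
≈ 0.139587

0.139587


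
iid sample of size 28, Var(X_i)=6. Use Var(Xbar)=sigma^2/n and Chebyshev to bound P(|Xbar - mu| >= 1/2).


Var(Xbar) = Var(X)/n = 6/28
Chebyshev: P(|Xbar-mu| >= 1/2) <= Var(Xbar)/(1/2)^2 = (3/14)/(1/4) = 6/7

6/7


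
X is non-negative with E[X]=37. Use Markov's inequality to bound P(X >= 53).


Markov: P(X >= a) <= E[X]/a
P(X >= 53) <= 37/53

37/53
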